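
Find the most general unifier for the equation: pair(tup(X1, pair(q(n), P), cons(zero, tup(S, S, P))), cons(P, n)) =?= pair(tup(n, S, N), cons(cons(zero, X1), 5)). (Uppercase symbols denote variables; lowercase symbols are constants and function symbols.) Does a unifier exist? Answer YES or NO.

Decompose pair/2: tup(X1, pair(q(n), P), cons(zero, tup(S, S, P))) =?= tup(n, S, N),  cons(P, n) =?= cons(cons(zero, X1), 5).
Decompose tup/3: X1 =?= n,  pair(q(n), P) =?= S,  cons(zero, tup(S, S, P)) =?= N.
Bind X1 := n; substituting into the one remaining equation that mentions X1 gives: cons(P, n) =?= cons(cons(zero, n), 5).
Bind S := pair(q(n), P); substituting into the one remaining equation that mentions S gives: cons(zero, tup(pair(q(n), P), pair(q(n), P), P)) =?= N.
Bind N := cons(zero, tup(pair(q(n), P), pair(q(n), P), P)); no other remaining equation mentions N.
Decompose cons/2: P =?= cons(zero, n),  n =?= 5.
Bind P := cons(zero, n); no other remaining equation mentions P. Substituting into the earlier bindings gives S := pair(q(n), cons(zero, n)), N := cons(zero, tup(pair(q(n), cons(zero, n)), pair(q(n), cons(zero, n)), cons(zero, n))).
Clash: constants n and 5 differ; no unifier exists.

NO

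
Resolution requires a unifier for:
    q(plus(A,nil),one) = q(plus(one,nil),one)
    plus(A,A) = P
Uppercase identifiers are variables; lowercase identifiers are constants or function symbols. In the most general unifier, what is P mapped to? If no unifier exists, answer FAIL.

plus(one,one)

Decompose q/2: plus(A,nil) = plus(one,nil),  one = one.
Decompose plus/2: A = one,  nil = nil.
Bind A := one; substituting into the one remaining equation that mentions A gives: plus(one,one) = P.
Delete trivial equation nil = nil.
Delete trivial equation one = one.
Bind P := plus(one,one).
MGU = { A := one, P := plus(one,one) }, so P := plus(one,one).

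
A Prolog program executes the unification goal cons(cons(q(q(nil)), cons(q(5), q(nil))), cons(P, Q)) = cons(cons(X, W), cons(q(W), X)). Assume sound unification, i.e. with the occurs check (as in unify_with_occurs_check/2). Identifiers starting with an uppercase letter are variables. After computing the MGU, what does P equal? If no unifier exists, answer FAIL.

Decompose cons/2: cons(q(q(nil)), cons(q(5), q(nil))) = cons(X, W),  cons(P, Q) = cons(q(W), X).
Decompose cons/2: q(q(nil)) = X,  cons(q(5), q(nil)) = W.
Bind X := q(q(nil)); substituting into the one remaining equation that mentions X gives: cons(P, Q) = cons(q(W), q(q(nil))).
Bind W := cons(q(5), q(nil)); substituting into the remaining equation gives: cons(P, Q) = cons(q(cons(q(5), q(nil))), q(q(nil))).
Decompose cons/2: P = q(cons(q(5), q(nil))),  Q = q(q(nil)).
Bind P := q(cons(q(5), q(nil))); no other remaining equation mentions P.
Bind Q := q(q(nil)).
MGU = { X ↦ q(q(nil)), W ↦ cons(q(5), q(nil)), P ↦ q(cons(q(5), q(nil))), Q ↦ q(q(nil)) }, so P ↦ q(cons(q(5), q(nil))).

q(cons(q(5), q(nil)))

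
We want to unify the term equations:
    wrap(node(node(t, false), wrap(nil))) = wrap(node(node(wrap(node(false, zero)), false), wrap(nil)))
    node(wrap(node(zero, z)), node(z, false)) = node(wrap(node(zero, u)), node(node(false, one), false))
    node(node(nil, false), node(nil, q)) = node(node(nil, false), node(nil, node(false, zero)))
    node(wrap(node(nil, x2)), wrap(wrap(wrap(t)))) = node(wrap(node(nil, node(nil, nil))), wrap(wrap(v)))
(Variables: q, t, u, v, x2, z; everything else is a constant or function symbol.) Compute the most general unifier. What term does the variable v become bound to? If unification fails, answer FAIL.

Decompose wrap/1: node(node(t, false), wrap(nil)) = node(node(wrap(node(false, zero)), false), wrap(nil)).
Decompose node/2: node(t, false) = node(wrap(node(false, zero)), false),  wrap(nil) = wrap(nil).
Decompose node/2: t = wrap(node(false, zero)),  false = false.
Bind t := wrap(node(false, zero)); substituting into the one remaining equation that mentions t gives: node(wrap(node(nil, x2)), wrap(wrap(wrap(wrap(node(false, zero)))))) = node(wrap(node(nil, node(nil, nil))), wrap(wrap(v))).
Delete trivial equation false = false.
Delete trivial equation wrap(nil) = wrap(nil).
Decompose node/2: wrap(node(zero, z)) = wrap(node(zero, u)),  node(z, false) = node(node(false, one), false).
Decompose wrap/1: node(zero, z) = node(zero, u).
Decompose node/2: zero = zero,  z = u.
Delete trivial equation zero = zero.
Bind z := u; substituting into the one remaining equation that mentions z gives: node(u, false) = node(node(false, one), false).
Decompose node/2: u = node(false, one),  false = false.
Bind u := node(false, one); no other remaining equation mentions u. Substituting into the earlier binding gives z := node(false, one).
Delete trivial equation false = false.
Decompose node/2: node(nil, false) = node(nil, false),  node(nil, q) = node(nil, node(false, zero)).
Delete trivial equation node(nil, false) = node(nil, false).
Decompose node/2: nil = nil,  q = node(false, zero).
Delete trivial equation nil = nil.
Bind q := node(false, zero); no other remaining equation mentions q.
Decompose node/2: wrap(node(nil, x2)) = wrap(node(nil, node(nil, nil))),  wrap(wrap(wrap(wrap(node(false, zero))))) = wrap(wrap(v)).
Decompose wrap/1: node(nil, x2) = node(nil, node(nil, nil)).
Decompose node/2: nil = nil,  x2 = node(nil, nil).
Delete trivial equation nil = nil.
Bind x2 := node(nil, nil); no other remaining equation mentions x2.
Decompose wrap/1: wrap(wrap(wrap(node(false, zero)))) = wrap(v).
Decompose wrap/1: wrap(wrap(node(false, zero))) = v.
Bind v := wrap(wrap(node(false, zero))).
MGU = { t -> wrap(node(false, zero)), z -> node(false, one), u -> node(false, one), q -> node(false, zero), x2 -> node(nil, nil), v -> wrap(wrap(node(false, zero))) }, so v -> wrap(wrap(node(false, zero))).

wrap(wrap(node(false, zero)))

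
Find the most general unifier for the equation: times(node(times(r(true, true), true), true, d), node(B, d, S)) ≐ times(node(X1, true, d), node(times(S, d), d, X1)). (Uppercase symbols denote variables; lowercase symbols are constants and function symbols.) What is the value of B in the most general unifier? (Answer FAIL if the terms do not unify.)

Decompose times/2: node(times(r(true, true), true), true, d) ≐ node(X1, true, d),  node(B, d, S) ≐ node(times(S, d), d, X1).
Decompose node/3: times(r(true, true), true) ≐ X1,  true ≐ true,  d ≐ d.
Bind X1 := times(r(true, true), true); substituting into the one remaining equation that mentions X1 gives: node(B, d, S) ≐ node(times(S, d), d, times(r(true, true), true)).
Delete trivial equation true ≐ true.
Delete trivial equation d ≐ d.
Decompose node/3: B ≐ times(S, d),  d ≐ d,  S ≐ times(r(true, true), true).
Bind B := times(S, d); no other remaining equation mentions B.
Delete trivial equation d ≐ d.
Bind S := times(r(true, true), true). Substituting into the earlier binding gives B := times(times(r(true, true), true), d).
MGU = { X1 -> times(r(true, true), true), B -> times(times(r(true, true), true), d), S -> times(r(true, true), true) }, so B -> times(times(r(true, true), true), d).

times(times(r(true, true), true), d)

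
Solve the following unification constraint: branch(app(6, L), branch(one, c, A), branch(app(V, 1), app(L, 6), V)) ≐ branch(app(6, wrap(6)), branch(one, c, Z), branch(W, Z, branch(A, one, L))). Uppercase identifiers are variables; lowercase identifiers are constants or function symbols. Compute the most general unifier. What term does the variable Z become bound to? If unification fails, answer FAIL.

app(wrap(6), 6)

Decompose branch/3: app(6, L) ≐ app(6, wrap(6)),  branch(one, c, A) ≐ branch(one, c, Z),  branch(app(V, 1), app(L, 6), V) ≐ branch(W, Z, branch(A, one, L)).
Decompose app/2: 6 ≐ 6,  L ≐ wrap(6).
Delete trivial equation 6 ≐ 6.
Bind L := wrap(6); substituting into the one remaining equation that mentions L gives: branch(app(V, 1), app(wrap(6), 6), V) ≐ branch(W, Z, branch(A, one, wrap(6))).
Decompose branch/3: one ≐ one,  c ≐ c,  A ≐ Z.
Delete trivial equation one ≐ one.
Delete trivial equation c ≐ c.
Bind A := Z; substituting into the remaining equation gives: branch(app(V, 1), app(wrap(6), 6), V) ≐ branch(W, Z, branch(Z, one, wrap(6))).
Decompose branch/3: app(V, 1) ≐ W,  app(wrap(6), 6) ≐ Z,  V ≐ branch(Z, one, wrap(6)).
Bind W := app(V, 1); no other remaining equation mentions W.
Bind Z := app(wrap(6), 6); substituting into the remaining equation gives: V ≐ branch(app(wrap(6), 6), one, wrap(6)). Substituting into the earlier binding gives A := app(wrap(6), 6).
Bind V := branch(app(wrap(6), 6), one, wrap(6)). Substituting into the earlier binding gives W := app(branch(app(wrap(6), 6), one, wrap(6)), 1).
MGU = { L ↦ wrap(6), A ↦ app(wrap(6), 6), W ↦ app(branch(app(wrap(6), 6), one, wrap(6)), 1), Z ↦ app(wrap(6), 6), V ↦ branch(app(wrap(6), 6), one, wrap(6)) }, so Z ↦ app(wrap(6), 6).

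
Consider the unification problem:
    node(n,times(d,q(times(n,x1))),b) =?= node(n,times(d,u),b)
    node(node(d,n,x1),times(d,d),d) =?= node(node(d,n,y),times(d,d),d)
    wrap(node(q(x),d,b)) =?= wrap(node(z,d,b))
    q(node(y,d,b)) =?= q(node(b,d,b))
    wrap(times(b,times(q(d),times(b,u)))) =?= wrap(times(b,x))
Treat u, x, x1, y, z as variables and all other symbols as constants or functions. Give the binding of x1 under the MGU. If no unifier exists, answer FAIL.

b

Decompose node/3: n =?= n,  times(d,q(times(n,x1))) =?= times(d,u),  b =?= b.
Delete trivial equation n =?= n.
Decompose times/2: d =?= d,  q(times(n,x1)) =?= u.
Delete trivial equation d =?= d.
Bind u := q(times(n,x1)); substituting into the one remaining equation that mentions u gives: wrap(times(b,times(q(d),times(b,q(times(n,x1)))))) =?= wrap(times(b,x)).
Delete trivial equation b =?= b.
Decompose node/3: node(d,n,x1) =?= node(d,n,y),  times(d,d) =?= times(d,d),  d =?= d.
Decompose node/3: d =?= d,  n =?= n,  x1 =?= y.
Delete trivial equation d =?= d.
Delete trivial equation n =?= n.
Bind x1 := y; substituting into the one remaining equation that mentions x1 gives: wrap(times(b,times(q(d),times(b,q(times(n,y)))))) =?= wrap(times(b,x)). Substituting into the earlier binding gives u := q(times(n,y)).
Delete trivial equation times(d,d) =?= times(d,d).
Delete trivial equation d =?= d.
Decompose wrap/1: node(q(x),d,b) =?= node(z,d,b).
Decompose node/3: q(x) =?= z,  d =?= d,  b =?= b.
Bind z := q(x); no other remaining equation mentions z.
Delete trivial equation d =?= d.
Delete trivial equation b =?= b.
Decompose q/1: node(y,d,b) =?= node(b,d,b).
Decompose node/3: y =?= b,  d =?= d,  b =?= b.
Bind y := b; substituting into the one remaining equation that mentions y gives: wrap(times(b,times(q(d),times(b,q(times(n,b)))))) =?= wrap(times(b,x)). Substituting into the earlier bindings gives u := q(times(n,b)), x1 := b.
Delete trivial equation d =?= d.
Delete trivial equation b =?= b.
Decompose wrap/1: times(b,times(q(d),times(b,q(times(n,b))))) =?= times(b,x).
Decompose times/2: b =?= b,  times(q(d),times(b,q(times(n,b)))) =?= x.
Delete trivial equation b =?= b.
Bind x := times(q(d),times(b,q(times(n,b)))). Substituting into the earlier binding gives z := q(times(q(d),times(b,q(times(n,b))))).
MGU = { u -> q(times(n,b)), x1 -> b, z -> q(times(q(d),times(b,q(times(n,b))))), y -> b, x -> times(q(d),times(b,q(times(n,b)))) }, so x1 -> b.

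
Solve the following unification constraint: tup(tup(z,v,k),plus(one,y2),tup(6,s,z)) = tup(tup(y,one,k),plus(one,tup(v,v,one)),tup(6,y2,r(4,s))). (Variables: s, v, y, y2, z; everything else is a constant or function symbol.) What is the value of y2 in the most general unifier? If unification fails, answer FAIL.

tup(one,one,one)

Decompose tup/3: tup(z,v,k) = tup(y,one,k),  plus(one,y2) = plus(one,tup(v,v,one)),  tup(6,s,z) = tup(6,y2,r(4,s)).
Decompose tup/3: z = y,  v = one,  k = k.
Bind z := y; substituting into the one remaining equation that mentions z gives: tup(6,s,y) = tup(6,y2,r(4,s)).
Bind v := one; substituting into the one remaining equation that mentions v gives: plus(one,y2) = plus(one,tup(one,one,one)).
Delete trivial equation k = k.
Decompose plus/2: one = one,  y2 = tup(one,one,one).
Delete trivial equation one = one.
Bind y2 := tup(one,one,one); substituting into the remaining equation gives: tup(6,s,y) = tup(6,tup(one,one,one),r(4,s)).
Decompose tup/3: 6 = 6,  s = tup(one,one,one),  y = r(4,s).
Delete trivial equation 6 = 6.
Bind s := tup(one,one,one); substituting into the remaining equation gives: y = r(4,tup(one,one,one)).
Bind y := r(4,tup(one,one,one)). Substituting into the earlier binding gives z := r(4,tup(one,one,one)).
MGU = { z ↦ r(4,tup(one,one,one)), v ↦ one, y2 ↦ tup(one,one,one), s ↦ tup(one,one,one), y ↦ r(4,tup(one,one,one)) }, so y2 ↦ tup(one,one,one).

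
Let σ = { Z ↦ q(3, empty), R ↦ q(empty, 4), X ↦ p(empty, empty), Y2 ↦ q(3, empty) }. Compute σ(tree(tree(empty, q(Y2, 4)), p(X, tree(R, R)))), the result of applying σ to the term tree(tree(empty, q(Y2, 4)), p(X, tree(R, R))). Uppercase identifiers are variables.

Replace each occurrence of R with q(empty, 4).
Replace each occurrence of X with p(empty, empty).
Replace each occurrence of Y2 with q(3, empty).
Result: tree(tree(empty, q(q(3, empty), 4)), p(p(empty, empty), tree(q(empty, 4), q(empty, 4)))).

tree(tree(empty, q(q(3, empty), 4)), p(p(empty, empty), tree(q(empty, 4), q(empty, 4))))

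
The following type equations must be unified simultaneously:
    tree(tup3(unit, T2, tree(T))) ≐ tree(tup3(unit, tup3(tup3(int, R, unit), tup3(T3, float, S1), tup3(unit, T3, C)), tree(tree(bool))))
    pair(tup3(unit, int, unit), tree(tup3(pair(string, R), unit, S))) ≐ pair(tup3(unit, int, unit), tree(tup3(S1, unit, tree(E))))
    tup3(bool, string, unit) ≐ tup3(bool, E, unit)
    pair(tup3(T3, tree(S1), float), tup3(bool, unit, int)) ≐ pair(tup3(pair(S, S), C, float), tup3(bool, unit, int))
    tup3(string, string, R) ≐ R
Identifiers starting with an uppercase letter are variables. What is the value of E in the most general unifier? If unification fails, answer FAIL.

Decompose tree/1: tup3(unit, T2, tree(T)) ≐ tup3(unit, tup3(tup3(int, R, unit), tup3(T3, float, S1), tup3(unit, T3, C)), tree(tree(bool))).
Decompose tup3/3: unit ≐ unit,  T2 ≐ tup3(tup3(int, R, unit), tup3(T3, float, S1), tup3(unit, T3, C)),  tree(T) ≐ tree(tree(bool)).
Delete trivial equation unit ≐ unit.
Bind T2 := tup3(tup3(int, R, unit), tup3(T3, float, S1), tup3(unit, T3, C)); no other remaining equation mentions T2.
Decompose tree/1: T ≐ tree(bool).
Bind T := tree(bool); no other remaining equation mentions T.
Decompose pair/2: tup3(unit, int, unit) ≐ tup3(unit, int, unit),  tree(tup3(pair(string, R), unit, S)) ≐ tree(tup3(S1, unit, tree(E))).
Delete trivial equation tup3(unit, int, unit) ≐ tup3(unit, int, unit).
Decompose tree/1: tup3(pair(string, R), unit, S) ≐ tup3(S1, unit, tree(E)).
Decompose tup3/3: pair(string, R) ≐ S1,  unit ≐ unit,  S ≐ tree(E).
Bind S1 := pair(string, R); substituting into the one remaining equation that mentions S1 gives: pair(tup3(T3, tree(pair(string, R)), float), tup3(bool, unit, int)) ≐ pair(tup3(pair(S, S), C, float), tup3(bool, unit, int)). Substituting into the earlier binding gives T2 := tup3(tup3(int, R, unit), tup3(T3, float, pair(string, R)), tup3(unit, T3, C)).
Delete trivial equation unit ≐ unit.
Bind S := tree(E); substituting into the one remaining equation that mentions S gives: pair(tup3(T3, tree(pair(string, R)), float), tup3(bool, unit, int)) ≐ pair(tup3(pair(tree(E), tree(E)), C, float), tup3(bool, unit, int)).
Decompose tup3/3: bool ≐ bool,  string ≐ E,  unit ≐ unit.
Delete trivial equation bool ≐ bool.
Bind E := string; substituting into the one remaining equation that mentions E gives: pair(tup3(T3, tree(pair(string, R)), float), tup3(bool, unit, int)) ≐ pair(tup3(pair(tree(string), tree(string)), C, float), tup3(bool, unit, int)). Substituting into the earlier binding gives S := tree(string).
Delete trivial equation unit ≐ unit.
Decompose pair/2: tup3(T3, tree(pair(string, R)), float) ≐ tup3(pair(tree(string), tree(string)), C, float),  tup3(bool, unit, int) ≐ tup3(bool, unit, int).
Decompose tup3/3: T3 ≐ pair(tree(string), tree(string)),  tree(pair(string, R)) ≐ C,  float ≐ float.
Bind T3 := pair(tree(string), tree(string)); no other remaining equation mentions T3. Substituting into the earlier binding gives T2 := tup3(tup3(int, R, unit), tup3(pair(tree(string), tree(string)), float, pair(string, R)), tup3(unit, pair(tree(string), tree(string)), C)).
Bind C := tree(pair(string, R)); no other remaining equation mentions C. Substituting into the earlier binding gives T2 := tup3(tup3(int, R, unit), tup3(pair(tree(string), tree(string)), float, pair(string, R)), tup3(unit, pair(tree(string), tree(string)), tree(pair(string, R)))).
Delete trivial equation float ≐ float.
Delete trivial equation tup3(bool, unit, int) ≐ tup3(bool, unit, int).
Occurs check fails: R occurs in tup3(string, string, R); the equation R ≐ tup3(string, string, R) has no finite solution.

FAIL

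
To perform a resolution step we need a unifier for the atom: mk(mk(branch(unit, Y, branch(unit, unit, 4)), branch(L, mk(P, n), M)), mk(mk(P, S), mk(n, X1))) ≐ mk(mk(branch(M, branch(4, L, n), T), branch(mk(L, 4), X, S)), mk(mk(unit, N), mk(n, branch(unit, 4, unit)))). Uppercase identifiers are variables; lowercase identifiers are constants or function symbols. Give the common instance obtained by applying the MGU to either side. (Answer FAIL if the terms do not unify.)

Decompose mk/2: mk(branch(unit, Y, branch(unit, unit, 4)), branch(L, mk(P, n), M)) ≐ mk(branch(M, branch(4, L, n), T), branch(mk(L, 4), X, S)),  mk(mk(P, S), mk(n, X1)) ≐ mk(mk(unit, N), mk(n, branch(unit, 4, unit))).
Decompose mk/2: branch(unit, Y, branch(unit, unit, 4)) ≐ branch(M, branch(4, L, n), T),  branch(L, mk(P, n), M) ≐ branch(mk(L, 4), X, S).
Decompose branch/3: unit ≐ M,  Y ≐ branch(4, L, n),  branch(unit, unit, 4) ≐ T.
Bind M := unit; substituting into the one remaining equation that mentions M gives: branch(L, mk(P, n), unit) ≐ branch(mk(L, 4), X, S).
Bind Y := branch(4, L, n); no other remaining equation mentions Y.
Bind T := branch(unit, unit, 4); no other remaining equation mentions T.
Decompose branch/3: L ≐ mk(L, 4),  mk(P, n) ≐ X,  unit ≐ S.
Occurs check fails: L occurs in mk(L, 4); the equation L ≐ mk(L, 4) has no finite solution.

FAIL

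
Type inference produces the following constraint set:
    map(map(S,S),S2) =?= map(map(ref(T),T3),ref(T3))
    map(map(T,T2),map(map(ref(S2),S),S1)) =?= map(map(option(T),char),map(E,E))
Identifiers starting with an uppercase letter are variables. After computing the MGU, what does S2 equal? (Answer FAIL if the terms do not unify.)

Decompose map/2: map(S,S) =?= map(ref(T),T3),  S2 =?= ref(T3).
Decompose map/2: S =?= ref(T),  S =?= T3.
Bind S := ref(T); substituting into the 2 remaining equations that mention S gives: ref(T) =?= T3,  map(map(T,T2),map(map(ref(S2),ref(T)),S1)) =?= map(map(option(T),char),map(E,E)).
Bind T3 := ref(T); substituting into the one remaining equation that mentions T3 gives: S2 =?= ref(ref(T)).
Bind S2 := ref(ref(T)); substituting into the remaining equation gives: map(map(T,T2),map(map(ref(ref(ref(T))),ref(T)),S1)) =?= map(map(option(T),char),map(E,E)).
Decompose map/2: map(T,T2) =?= map(option(T),char),  map(map(ref(ref(ref(T))),ref(T)),S1) =?= map(E,E).
Decompose map/2: T =?= option(T),  T2 =?= char.
Occurs check fails: T occurs in option(T); the equation T =?= option(T) has no finite solution.

FAIL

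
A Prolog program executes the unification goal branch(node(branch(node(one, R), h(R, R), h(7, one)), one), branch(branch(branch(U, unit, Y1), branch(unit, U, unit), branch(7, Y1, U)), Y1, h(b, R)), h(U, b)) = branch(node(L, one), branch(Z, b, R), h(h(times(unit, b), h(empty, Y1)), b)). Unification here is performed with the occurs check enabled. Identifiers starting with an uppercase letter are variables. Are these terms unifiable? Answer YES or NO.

Decompose branch/3: node(branch(node(one, R), h(R, R), h(7, one)), one) = node(L, one),  branch(branch(branch(U, unit, Y1), branch(unit, U, unit), branch(7, Y1, U)), Y1, h(b, R)) = branch(Z, b, R),  h(U, b) = h(h(times(unit, b), h(empty, Y1)), b).
Decompose node/2: branch(node(one, R), h(R, R), h(7, one)) = L,  one = one.
Bind L := branch(node(one, R), h(R, R), h(7, one)); no other remaining equation mentions L.
Delete trivial equation one = one.
Decompose branch/3: branch(branch(U, unit, Y1), branch(unit, U, unit), branch(7, Y1, U)) = Z,  Y1 = b,  h(b, R) = R.
Bind Z := branch(branch(U, unit, Y1), branch(unit, U, unit), branch(7, Y1, U)); no other remaining equation mentions Z.
Bind Y1 := b; substituting into the one remaining equation that mentions Y1 gives: h(U, b) = h(h(times(unit, b), h(empty, b)), b). Substituting into the earlier binding gives Z := branch(branch(U, unit, b), branch(unit, U, unit), branch(7, b, U)).
Occurs check fails: R occurs in h(b, R); the equation R = h(b, R) has no finite solution.

NO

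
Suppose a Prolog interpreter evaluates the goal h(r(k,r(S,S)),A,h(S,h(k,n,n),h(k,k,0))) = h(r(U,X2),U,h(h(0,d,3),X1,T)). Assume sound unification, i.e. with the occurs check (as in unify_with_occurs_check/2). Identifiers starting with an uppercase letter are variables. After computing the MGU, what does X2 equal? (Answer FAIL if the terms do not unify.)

r(h(0,d,3),h(0,d,3))

Decompose h/3: r(k,r(S,S)) = r(U,X2),  A = U,  h(S,h(k,n,n),h(k,k,0)) = h(h(0,d,3),X1,T).
Decompose r/2: k = U,  r(S,S) = X2.
Bind U := k; substituting into the one remaining equation that mentions U gives: A = k.
Bind X2 := r(S,S); no other remaining equation mentions X2.
Bind A := k; no other remaining equation mentions A.
Decompose h/3: S = h(0,d,3),  h(k,n,n) = X1,  h(k,k,0) = T.
Bind S := h(0,d,3); no other remaining equation mentions S. Substituting into the earlier binding gives X2 := r(h(0,d,3),h(0,d,3)).
Bind X1 := h(k,n,n); no other remaining equation mentions X1.
Bind T := h(k,k,0).
MGU = { U ↦ k, X2 ↦ r(h(0,d,3),h(0,d,3)), A ↦ k, S ↦ h(0,d,3), X1 ↦ h(k,n,n), T ↦ h(k,k,0) }, so X2 ↦ r(h(0,d,3),h(0,d,3)).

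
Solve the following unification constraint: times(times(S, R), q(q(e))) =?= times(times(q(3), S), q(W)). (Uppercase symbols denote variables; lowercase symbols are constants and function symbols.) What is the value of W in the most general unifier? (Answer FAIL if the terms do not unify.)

q(e)

Decompose times/2: times(S, R) =?= times(q(3), S),  q(q(e)) =?= q(W).
Decompose times/2: S =?= q(3),  R =?= S.
Bind S := q(3); substituting into the one remaining equation that mentions S gives: R =?= q(3).
Bind R := q(3); no other remaining equation mentions R.
Decompose q/1: q(e) =?= W.
Bind W := q(e).
MGU = { S -> q(3), R -> q(3), W -> q(e) }, so W -> q(e).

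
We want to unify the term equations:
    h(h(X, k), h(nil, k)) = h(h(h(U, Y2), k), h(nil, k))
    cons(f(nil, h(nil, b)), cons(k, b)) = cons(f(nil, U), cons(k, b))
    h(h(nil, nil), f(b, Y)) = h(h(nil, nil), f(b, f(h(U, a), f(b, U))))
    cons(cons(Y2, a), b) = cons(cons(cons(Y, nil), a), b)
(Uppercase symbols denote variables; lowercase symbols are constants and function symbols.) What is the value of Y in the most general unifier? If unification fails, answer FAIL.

Decompose h/2: h(X, k) = h(h(U, Y2), k),  h(nil, k) = h(nil, k).
Decompose h/2: X = h(U, Y2),  k = k.
Bind X := h(U, Y2); no other remaining equation mentions X.
Delete trivial equation k = k.
Delete trivial equation h(nil, k) = h(nil, k).
Decompose cons/2: f(nil, h(nil, b)) = f(nil, U),  cons(k, b) = cons(k, b).
Decompose f/2: nil = nil,  h(nil, b) = U.
Delete trivial equation nil = nil.
Bind U := h(nil, b); substituting into the one remaining equation that mentions U gives: h(h(nil, nil), f(b, Y)) = h(h(nil, nil), f(b, f(h(h(nil, b), a), f(b, h(nil, b))))). Substituting into the earlier binding gives X := h(h(nil, b), Y2).
Delete trivial equation cons(k, b) = cons(k, b).
Decompose h/2: h(nil, nil) = h(nil, nil),  f(b, Y) = f(b, f(h(h(nil, b), a), f(b, h(nil, b)))).
Delete trivial equation h(nil, nil) = h(nil, nil).
Decompose f/2: b = b,  Y = f(h(h(nil, b), a), f(b, h(nil, b))).
Delete trivial equation b = b.
Bind Y := f(h(h(nil, b), a), f(b, h(nil, b))); substituting into the remaining equation gives: cons(cons(Y2, a), b) = cons(cons(cons(f(h(h(nil, b), a), f(b, h(nil, b))), nil), a), b).
Decompose cons/2: cons(Y2, a) = cons(cons(f(h(h(nil, b), a), f(b, h(nil, b))), nil), a),  b = b.
Decompose cons/2: Y2 = cons(f(h(h(nil, b), a), f(b, h(nil, b))), nil),  a = a.
Bind Y2 := cons(f(h(h(nil, b), a), f(b, h(nil, b))), nil); no other remaining equation mentions Y2. Substituting into the earlier binding gives X := h(h(nil, b), cons(f(h(h(nil, b), a), f(b, h(nil, b))), nil)).
Delete trivial equation a = a.
Delete trivial equation b = b.
MGU = { X -> h(h(nil, b), cons(f(h(h(nil, b), a), f(b, h(nil, b))), nil)), U -> h(nil, b), Y -> f(h(h(nil, b), a), f(b, h(nil, b))), Y2 -> cons(f(h(h(nil, b), a), f(b, h(nil, b))), nil) }, so Y -> f(h(h(nil, b), a), f(b, h(nil, b))).

f(h(h(nil, b), a), f(b, h(nil, b)))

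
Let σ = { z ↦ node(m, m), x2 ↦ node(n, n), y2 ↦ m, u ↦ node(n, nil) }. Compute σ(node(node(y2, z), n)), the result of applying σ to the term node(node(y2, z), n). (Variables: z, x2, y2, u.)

Replace each occurrence of z with node(m, m).
Replace each occurrence of y2 with m.
Result: node(node(m, node(m, m)), n).

node(node(m, node(m, m)), n)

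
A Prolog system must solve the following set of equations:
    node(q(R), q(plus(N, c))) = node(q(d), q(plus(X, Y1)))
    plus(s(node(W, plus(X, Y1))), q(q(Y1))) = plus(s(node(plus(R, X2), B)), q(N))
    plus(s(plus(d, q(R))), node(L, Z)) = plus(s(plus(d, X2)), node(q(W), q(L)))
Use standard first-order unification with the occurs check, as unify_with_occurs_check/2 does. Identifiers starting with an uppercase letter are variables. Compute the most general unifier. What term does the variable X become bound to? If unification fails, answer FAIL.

q(c)

Decompose node/2: q(R) = q(d),  q(plus(N, c)) = q(plus(X, Y1)).
Decompose q/1: R = d.
Bind R := d; substituting into the 2 remaining equations that mention R gives: plus(s(node(W, plus(X, Y1))), q(q(Y1))) = plus(s(node(plus(d, X2), B)), q(N)),  plus(s(plus(d, q(d))), node(L, Z)) = plus(s(plus(d, X2)), node(q(W), q(L))).
Decompose q/1: plus(N, c) = plus(X, Y1).
Decompose plus/2: N = X,  c = Y1.
Bind N := X; substituting into the one remaining equation that mentions N gives: plus(s(node(W, plus(X, Y1))), q(q(Y1))) = plus(s(node(plus(d, X2), B)), q(X)).
Bind Y1 := c; substituting into the one remaining equation that mentions Y1 gives: plus(s(node(W, plus(X, c))), q(q(c))) = plus(s(node(plus(d, X2), B)), q(X)).
Decompose plus/2: s(node(W, plus(X, c))) = s(node(plus(d, X2), B)),  q(q(c)) = q(X).
Decompose s/1: node(W, plus(X, c)) = node(plus(d, X2), B).
Decompose node/2: W = plus(d, X2),  plus(X, c) = B.
Bind W := plus(d, X2); substituting into the one remaining equation that mentions W gives: plus(s(plus(d, q(d))), node(L, Z)) = plus(s(plus(d, X2)), node(q(plus(d, X2)), q(L))).
Bind B := plus(X, c); no other remaining equation mentions B.
Decompose q/1: q(c) = X.
Bind X := q(c); no other remaining equation mentions X. Substituting into the earlier bindings gives N := q(c), B := plus(q(c), c).
Decompose plus/2: s(plus(d, q(d))) = s(plus(d, X2)),  node(L, Z) = node(q(plus(d, X2)), q(L)).
Decompose s/1: plus(d, q(d)) = plus(d, X2).
Decompose plus/2: d = d,  q(d) = X2.
Delete trivial equation d = d.
Bind X2 := q(d); substituting into the remaining equation gives: node(L, Z) = node(q(plus(d, q(d))), q(L)). Substituting into the earlier binding gives W := plus(d, q(d)).
Decompose node/2: L = q(plus(d, q(d))),  Z = q(L).
Bind L := q(plus(d, q(d))); substituting into the remaining equation gives: Z = q(q(plus(d, q(d)))).
Bind Z := q(q(plus(d, q(d)))).
MGU = { R ↦ d, N ↦ q(c), Y1 ↦ c, W ↦ plus(d, q(d)), B ↦ plus(q(c), c), X ↦ q(c), X2 ↦ q(d), L ↦ q(plus(d, q(d))), Z ↦ q(q(plus(d, q(d)))) }, so X ↦ q(c).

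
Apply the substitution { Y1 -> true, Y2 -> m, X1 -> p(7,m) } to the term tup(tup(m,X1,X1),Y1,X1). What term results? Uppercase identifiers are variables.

Replace each occurrence of Y1 with true.
Replace each occurrence of X1 with p(7,m).
Result: tup(tup(m,p(7,m),p(7,m)),true,p(7,m)).

tup(tup(m,p(7,m),p(7,m)),true,p(7,m))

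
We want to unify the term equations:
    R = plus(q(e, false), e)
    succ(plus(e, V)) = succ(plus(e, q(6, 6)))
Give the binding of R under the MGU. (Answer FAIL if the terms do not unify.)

Bind R := plus(q(e, false), e); no other remaining equation mentions R.
Decompose succ/1: plus(e, V) = plus(e, q(6, 6)).
Decompose plus/2: e = e,  V = q(6, 6).
Delete trivial equation e = e.
Bind V := q(6, 6).
MGU = { R -> plus(q(e, false), e), V -> q(6, 6) }, so R -> plus(q(e, false), e).

plus(q(e, false), e)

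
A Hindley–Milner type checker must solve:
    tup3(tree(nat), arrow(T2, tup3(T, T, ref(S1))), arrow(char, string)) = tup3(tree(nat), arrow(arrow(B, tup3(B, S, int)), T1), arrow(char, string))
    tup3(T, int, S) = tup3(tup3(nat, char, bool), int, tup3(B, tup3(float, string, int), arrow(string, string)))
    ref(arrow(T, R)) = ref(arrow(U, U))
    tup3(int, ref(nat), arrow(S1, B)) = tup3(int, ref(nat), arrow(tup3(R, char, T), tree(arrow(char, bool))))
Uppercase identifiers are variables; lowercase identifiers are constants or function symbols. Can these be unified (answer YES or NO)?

Decompose tup3/3: tree(nat) = tree(nat),  arrow(T2, tup3(T, T, ref(S1))) = arrow(arrow(B, tup3(B, S, int)), T1),  arrow(char, string) = arrow(char, string).
Delete trivial equation tree(nat) = tree(nat).
Decompose arrow/2: T2 = arrow(B, tup3(B, S, int)),  tup3(T, T, ref(S1)) = T1.
Bind T2 := arrow(B, tup3(B, S, int)); no other remaining equation mentions T2.
Bind T1 := tup3(T, T, ref(S1)); no other remaining equation mentions T1.
Delete trivial equation arrow(char, string) = arrow(char, string).
Decompose tup3/3: T = tup3(nat, char, bool),  int = int,  S = tup3(B, tup3(float, string, int), arrow(string, string)).
Bind T := tup3(nat, char, bool); substituting into the 2 remaining equations that mention T gives: ref(arrow(tup3(nat, char, bool), R)) = ref(arrow(U, U)),  tup3(int, ref(nat), arrow(S1, B)) = tup3(int, ref(nat), arrow(tup3(R, char, tup3(nat, char, bool)), tree(arrow(char, bool)))). Substituting into the earlier binding gives T1 := tup3(tup3(nat, char, bool), tup3(nat, char, bool), ref(S1)).
Delete trivial equation int = int.
Bind S := tup3(B, tup3(float, string, int), arrow(string, string)); no other remaining equation mentions S. Substituting into the earlier binding gives T2 := arrow(B, tup3(B, tup3(B, tup3(float, string, int), arrow(string, string)), int)).
Decompose ref/1: arrow(tup3(nat, char, bool), R) = arrow(U, U).
Decompose arrow/2: tup3(nat, char, bool) = U,  R = U.
Bind U := tup3(nat, char, bool); substituting into the one remaining equation that mentions U gives: R = tup3(nat, char, bool).
Bind R := tup3(nat, char, bool); substituting into the remaining equation gives: tup3(int, ref(nat), arrow(S1, B)) = tup3(int, ref(nat), arrow(tup3(tup3(nat, char, bool), char, tup3(nat, char, bool)), tree(arrow(char, bool)))).
Decompose tup3/3: int = int,  ref(nat) = ref(nat),  arrow(S1, B) = arrow(tup3(tup3(nat, char, bool), char, tup3(nat, char, bool)), tree(arrow(char, bool))).
Delete trivial equation int = int.
Delete trivial equation ref(nat) = ref(nat).
Decompose arrow/2: S1 = tup3(tup3(nat, char, bool), char, tup3(nat, char, bool)),  B = tree(arrow(char, bool)).
Bind S1 := tup3(tup3(nat, char, bool), char, tup3(nat, char, bool)); no other remaining equation mentions S1. Substituting into the earlier binding gives T1 := tup3(tup3(nat, char, bool), tup3(nat, char, bool), ref(tup3(tup3(nat, char, bool), char, tup3(nat, char, bool)))).
Bind B := tree(arrow(char, bool)). Substituting into the earlier bindings gives T2 := arrow(tree(arrow(char, bool)), tup3(tree(arrow(char, bool)), tup3(tree(arrow(char, bool)), tup3(float, string, int), arrow(string, string)), int)), S := tup3(tree(arrow(char, bool)), tup3(float, string, int), arrow(string, string)).
No equations remain and no clash or occurs-check failure arose, so a unifier exists.

YES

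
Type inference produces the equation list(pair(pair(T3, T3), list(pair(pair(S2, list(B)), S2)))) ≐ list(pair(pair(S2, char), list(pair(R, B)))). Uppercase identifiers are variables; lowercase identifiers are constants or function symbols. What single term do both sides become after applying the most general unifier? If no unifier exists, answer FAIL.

list(pair(pair(char, char), list(pair(pair(char, list(char)), char))))

Decompose list/1: pair(pair(T3, T3), list(pair(pair(S2, list(B)), S2))) ≐ pair(pair(S2, char), list(pair(R, B))).
Decompose pair/2: pair(T3, T3) ≐ pair(S2, char),  list(pair(pair(S2, list(B)), S2)) ≐ list(pair(R, B)).
Decompose pair/2: T3 ≐ S2,  T3 ≐ char.
Bind T3 := S2; substituting into the one remaining equation that mentions T3 gives: S2 ≐ char.
Bind S2 := char; substituting into the remaining equation gives: list(pair(pair(char, list(B)), char)) ≐ list(pair(R, B)). Substituting into the earlier binding gives T3 := char.
Decompose list/1: pair(pair(char, list(B)), char) ≐ pair(R, B).
Decompose pair/2: pair(char, list(B)) ≐ R,  char ≐ B.
Bind R := pair(char, list(B)); no other remaining equation mentions R.
Bind B := char. Substituting into the earlier binding gives R := pair(char, list(char)).
Applying the MGU to either side gives list(pair(pair(char, char), list(pair(pair(char, list(char)), char)))).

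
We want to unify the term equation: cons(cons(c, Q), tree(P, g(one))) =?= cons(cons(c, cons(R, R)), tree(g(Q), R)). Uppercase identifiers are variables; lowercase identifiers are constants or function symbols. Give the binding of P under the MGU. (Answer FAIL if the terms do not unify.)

Decompose cons/2: cons(c, Q) =?= cons(c, cons(R, R)),  tree(P, g(one)) =?= tree(g(Q), R).
Decompose cons/2: c =?= c,  Q =?= cons(R, R).
Delete trivial equation c =?= c.
Bind Q := cons(R, R); substituting into the remaining equation gives: tree(P, g(one)) =?= tree(g(cons(R, R)), R).
Decompose tree/2: P =?= g(cons(R, R)),  g(one) =?= R.
Bind P := g(cons(R, R)); no other remaining equation mentions P.
Bind R := g(one). Substituting into the earlier bindings gives Q := cons(g(one), g(one)), P := g(cons(g(one), g(one))).
MGU = { Q -> cons(g(one), g(one)), P -> g(cons(g(one), g(one))), R -> g(one) }, so P -> g(cons(g(one), g(one))).

g(cons(g(one), g(one)))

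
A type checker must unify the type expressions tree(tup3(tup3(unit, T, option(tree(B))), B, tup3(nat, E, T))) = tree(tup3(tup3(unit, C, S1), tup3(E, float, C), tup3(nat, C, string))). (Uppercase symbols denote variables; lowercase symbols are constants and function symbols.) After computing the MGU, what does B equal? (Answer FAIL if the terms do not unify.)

Decompose tree/1: tup3(tup3(unit, T, option(tree(B))), B, tup3(nat, E, T)) = tup3(tup3(unit, C, S1), tup3(E, float, C), tup3(nat, C, string)).
Decompose tup3/3: tup3(unit, T, option(tree(B))) = tup3(unit, C, S1),  B = tup3(E, float, C),  tup3(nat, E, T) = tup3(nat, C, string).
Decompose tup3/3: unit = unit,  T = C,  option(tree(B)) = S1.
Delete trivial equation unit = unit.
Bind T := C; substituting into the one remaining equation that mentions T gives: tup3(nat, E, C) = tup3(nat, C, string).
Bind S1 := option(tree(B)); no other remaining equation mentions S1.
Bind B := tup3(E, float, C); no other remaining equation mentions B. Substituting into the earlier binding gives S1 := option(tree(tup3(E, float, C))).
Decompose tup3/3: nat = nat,  E = C,  C = string.
Delete trivial equation nat = nat.
Bind E := C; no other remaining equation mentions E. Substituting into the earlier bindings gives S1 := option(tree(tup3(C, float, C))), B := tup3(C, float, C).
Bind C := string. Substituting into the earlier bindings gives T := string, S1 := option(tree(tup3(string, float, string))), B := tup3(string, float, string), E := string.
MGU = { T -> string, S1 -> option(tree(tup3(string, float, string))), B -> tup3(string, float, string), E -> string, C -> string }, so B -> tup3(string, float, string).

tup3(string, float, string)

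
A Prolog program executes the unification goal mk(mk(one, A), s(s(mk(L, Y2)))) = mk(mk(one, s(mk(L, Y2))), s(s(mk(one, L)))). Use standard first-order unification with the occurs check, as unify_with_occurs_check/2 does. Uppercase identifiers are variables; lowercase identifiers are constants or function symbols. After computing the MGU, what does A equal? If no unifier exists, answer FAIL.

s(mk(one, one))

Decompose mk/2: mk(one, A) = mk(one, s(mk(L, Y2))),  s(s(mk(L, Y2))) = s(s(mk(one, L))).
Decompose mk/2: one = one,  A = s(mk(L, Y2)).
Delete trivial equation one = one.
Bind A := s(mk(L, Y2)); no other remaining equation mentions A.
Decompose s/1: s(mk(L, Y2)) = s(mk(one, L)).
Decompose s/1: mk(L, Y2) = mk(one, L).
Decompose mk/2: L = one,  Y2 = L.
Bind L := one; substituting into the remaining equation gives: Y2 = one. Substituting into the earlier binding gives A := s(mk(one, Y2)).
Bind Y2 := one. Substituting into the earlier binding gives A := s(mk(one, one)).
MGU = { A -> s(mk(one, one)), L -> one, Y2 -> one }, so A -> s(mk(one, one)).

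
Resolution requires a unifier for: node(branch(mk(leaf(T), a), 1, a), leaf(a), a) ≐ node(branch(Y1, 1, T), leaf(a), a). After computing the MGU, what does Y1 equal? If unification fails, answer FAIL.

Decompose node/3: branch(mk(leaf(T), a), 1, a) ≐ branch(Y1, 1, T),  leaf(a) ≐ leaf(a),  a ≐ a.
Decompose branch/3: mk(leaf(T), a) ≐ Y1,  1 ≐ 1,  a ≐ T.
Bind Y1 := mk(leaf(T), a); no other remaining equation mentions Y1.
Delete trivial equation 1 ≐ 1.
Bind T := a; no other remaining equation mentions T. Substituting into the earlier binding gives Y1 := mk(leaf(a), a).
Delete trivial equation leaf(a) ≐ leaf(a).
Delete trivial equation a ≐ a.
MGU = { Y1 := mk(leaf(a), a), T := a }, so Y1 := mk(leaf(a), a).

mk(leaf(a), a)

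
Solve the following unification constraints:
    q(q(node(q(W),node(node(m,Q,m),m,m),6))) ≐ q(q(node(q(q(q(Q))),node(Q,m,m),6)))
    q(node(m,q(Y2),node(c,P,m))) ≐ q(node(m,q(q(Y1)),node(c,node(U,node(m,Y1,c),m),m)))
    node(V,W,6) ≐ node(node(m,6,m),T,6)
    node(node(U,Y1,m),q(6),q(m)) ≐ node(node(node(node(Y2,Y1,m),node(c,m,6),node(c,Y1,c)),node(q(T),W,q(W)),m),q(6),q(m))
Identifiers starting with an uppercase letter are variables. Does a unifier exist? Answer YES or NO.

NO

Decompose q/1: q(node(q(W),node(node(m,Q,m),m,m),6)) ≐ q(node(q(q(q(Q))),node(Q,m,m),6)).
Decompose q/1: node(q(W),node(node(m,Q,m),m,m),6) ≐ node(q(q(q(Q))),node(Q,m,m),6).
Decompose node/3: q(W) ≐ q(q(q(Q))),  node(node(m,Q,m),m,m) ≐ node(Q,m,m),  6 ≐ 6.
Decompose q/1: W ≐ q(q(Q)).
Bind W := q(q(Q)); substituting into the 2 remaining equations that mention W gives: node(V,q(q(Q)),6) ≐ node(node(m,6,m),T,6),  node(node(U,Y1,m),q(6),q(m)) ≐ node(node(node(node(Y2,Y1,m),node(c,m,6),node(c,Y1,c)),node(q(T),q(q(Q)),q(q(q(Q)))),m),q(6),q(m)).
Decompose node/3: node(m,Q,m) ≐ Q,  m ≐ m,  m ≐ m.
Occurs check fails: Q occurs in node(m,Q,m); the equation Q ≐ node(m,Q,m) has no finite solution.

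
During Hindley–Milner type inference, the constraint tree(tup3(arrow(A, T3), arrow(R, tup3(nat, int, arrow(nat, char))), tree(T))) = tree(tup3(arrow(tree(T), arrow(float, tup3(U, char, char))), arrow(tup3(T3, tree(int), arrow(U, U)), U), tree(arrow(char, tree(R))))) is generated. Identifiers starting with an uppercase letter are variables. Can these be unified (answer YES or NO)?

Decompose tree/1: tup3(arrow(A, T3), arrow(R, tup3(nat, int, arrow(nat, char))), tree(T)) = tup3(arrow(tree(T), arrow(float, tup3(U, char, char))), arrow(tup3(T3, tree(int), arrow(U, U)), U), tree(arrow(char, tree(R)))).
Decompose tup3/3: arrow(A, T3) = arrow(tree(T), arrow(float, tup3(U, char, char))),  arrow(R, tup3(nat, int, arrow(nat, char))) = arrow(tup3(T3, tree(int), arrow(U, U)), U),  tree(T) = tree(arrow(char, tree(R))).
Decompose arrow/2: A = tree(T),  T3 = arrow(float, tup3(U, char, char)).
Bind A := tree(T); no other remaining equation mentions A.
Bind T3 := arrow(float, tup3(U, char, char)); substituting into the one remaining equation that mentions T3 gives: arrow(R, tup3(nat, int, arrow(nat, char))) = arrow(tup3(arrow(float, tup3(U, char, char)), tree(int), arrow(U, U)), U).
Decompose arrow/2: R = tup3(arrow(float, tup3(U, char, char)), tree(int), arrow(U, U)),  tup3(nat, int, arrow(nat, char)) = U.
Bind R := tup3(arrow(float, tup3(U, char, char)), tree(int), arrow(U, U)); substituting into the one remaining equation that mentions R gives: tree(T) = tree(arrow(char, tree(tup3(arrow(float, tup3(U, char, char)), tree(int), arrow(U, U))))).
Bind U := tup3(nat, int, arrow(nat, char)); substituting into the remaining equation gives: tree(T) = tree(arrow(char, tree(tup3(arrow(float, tup3(tup3(nat, int, arrow(nat, char)), char, char)), tree(int), arrow(tup3(nat, int, arrow(nat, char)), tup3(nat, int, arrow(nat, char))))))). Substituting into the earlier bindings gives T3 := arrow(float, tup3(tup3(nat, int, arrow(nat, char)), char, char)), R := tup3(arrow(float, tup3(tup3(nat, int, arrow(nat, char)), char, char)), tree(int), arrow(tup3(nat, int, arrow(nat, char)), tup3(nat, int, arrow(nat, char)))).
Decompose tree/1: T = arrow(char, tree(tup3(arrow(float, tup3(tup3(nat, int, arrow(nat, char)), char, char)), tree(int), arrow(tup3(nat, int, arrow(nat, char)), tup3(nat, int, arrow(nat, char)))))).
Bind T := arrow(char, tree(tup3(arrow(float, tup3(tup3(nat, int, arrow(nat, char)), char, char)), tree(int), arrow(tup3(nat, int, arrow(nat, char)), tup3(nat, int, arrow(nat, char)))))). Substituting into the earlier binding gives A := tree(arrow(char, tree(tup3(arrow(float, tup3(tup3(nat, int, arrow(nat, char)), char, char)), tree(int), arrow(tup3(nat, int, arrow(nat, char)), tup3(nat, int, arrow(nat, char))))))).
No equations remain and no clash or occurs-check failure arose, so a unifier exists.

YES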